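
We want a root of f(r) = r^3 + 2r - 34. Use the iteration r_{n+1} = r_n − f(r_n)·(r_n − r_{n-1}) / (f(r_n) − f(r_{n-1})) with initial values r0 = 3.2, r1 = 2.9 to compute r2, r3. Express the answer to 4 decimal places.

f(3.2) = 5.168000, f(2.9) = -3.811000
r2 = 2.900000 − (-3.811000)·(2.900000 − 3.200000) / (-3.811000 − 5.168000) = 2.900000 − (1.143300)/(-8.979000) = 3.027330
f(3.027330) = -0.200674
r3 = 3.027330 − (-0.200674)·(3.027330 − 2.900000) / (-0.200674 − (-3.811000)) = 3.027330 − (-0.025552)/(3.610326) = 3.034408

3.0273, 3.0344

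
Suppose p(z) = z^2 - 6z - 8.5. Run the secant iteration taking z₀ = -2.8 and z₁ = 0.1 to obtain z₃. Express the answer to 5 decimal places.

p(-2.8) = 16.1400000, p(0.1) = -9.0900000
z₂ = 0.1000000 − (-9.0900000)·(0.1000000 − (-2.8000000)) / (-9.0900000 − 16.1400000) = 0.1000000 − (-26.3610000)/(-25.2300000) = -0.9448276
p(-0.9448276) = -1.9383353
z₃ = -0.9448276 − (-1.9383353)·(-0.9448276 − 0.1000000) / (-1.9383353 − (-9.0900000)) = -0.9448276 − (2.0252262)/(7.1516647) = -1.2280101

-1.22801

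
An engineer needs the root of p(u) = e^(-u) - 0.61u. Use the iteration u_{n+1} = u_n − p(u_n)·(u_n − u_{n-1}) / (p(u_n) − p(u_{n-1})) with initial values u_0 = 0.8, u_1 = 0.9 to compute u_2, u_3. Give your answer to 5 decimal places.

p(0.8) = -0.0386710, p(0.9) = -0.1424303
u_2 = 0.9000000 − (-0.1424303)·(0.9000000 − 0.8000000) / (-0.1424303 − (-0.0386710)) = 0.9000000 − (-0.0142430)/(-0.1037593) = 0.7627301
p(0.7627301) = 0.0011261
u_3 = 0.7627301 − 0.0011261·(0.7627301 − 0.9000000) / (0.0011261 − (-0.1424303)) = 0.7627301 − (-0.0001546)/(0.1435564) = 0.7638068

0.76273, 0.76381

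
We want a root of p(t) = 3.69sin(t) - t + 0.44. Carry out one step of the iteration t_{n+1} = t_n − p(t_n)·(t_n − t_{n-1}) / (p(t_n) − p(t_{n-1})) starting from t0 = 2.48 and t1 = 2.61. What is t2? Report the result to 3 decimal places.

2.536

p(2.48) = 0.22704, p(2.61) = -0.29951
t2 = 2.61000 − (-0.29951)·(2.61000 − 2.48000) / (-0.29951 − 0.22704) = 2.61000 − (-0.03894)/(-0.52655) = 2.53605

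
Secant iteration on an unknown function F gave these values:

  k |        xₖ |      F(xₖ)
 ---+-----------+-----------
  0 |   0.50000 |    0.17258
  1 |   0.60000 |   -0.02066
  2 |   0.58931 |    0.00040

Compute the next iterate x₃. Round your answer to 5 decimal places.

x₃ = 0.58931 − 0.00040·(0.58931 − 0.60000) / (0.00040 − (-0.02066))
   = 0.58931 − (-0.0000043)/(0.0210600) = 0.5895130

0.58951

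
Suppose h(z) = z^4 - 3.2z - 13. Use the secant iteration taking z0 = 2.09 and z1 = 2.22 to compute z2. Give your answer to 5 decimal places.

2.10648

h(2.09) = -0.6077024, h(2.22) = 4.1851266
z2 = 2.2200000 − 4.1851266·(2.2200000 − 2.0900000) / (4.1851266 − (-0.6077024)) = 2.2200000 − (0.5440665)/(4.7928290) = 2.1064832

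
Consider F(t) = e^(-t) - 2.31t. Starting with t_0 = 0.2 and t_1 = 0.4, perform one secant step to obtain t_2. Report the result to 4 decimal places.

0.3169

F(0.2) = 0.356731, F(0.4) = -0.253680
t_2 = 0.400000 − (-0.253680)·(0.400000 − 0.200000) / (-0.253680 − 0.356731) = 0.400000 − (-0.050736)/(-0.610411) = 0.316882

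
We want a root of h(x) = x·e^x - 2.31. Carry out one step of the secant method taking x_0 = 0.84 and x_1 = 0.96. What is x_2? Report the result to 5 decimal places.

h(0.84) = -0.3642517, h(0.96) = 0.1972286
x_2 = 0.9600000 − 0.1972286·(0.9600000 − 0.8400000) / (0.1972286 − (-0.3642517)) = 0.9600000 − (0.0236674)/(0.5614804) = 0.9178482

0.91785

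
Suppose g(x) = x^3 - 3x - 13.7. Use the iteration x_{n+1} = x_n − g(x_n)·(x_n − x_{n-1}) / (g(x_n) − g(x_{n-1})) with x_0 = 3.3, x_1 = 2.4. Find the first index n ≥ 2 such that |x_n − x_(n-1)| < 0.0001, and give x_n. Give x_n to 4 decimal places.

n = 6, x_n = 2.8072

g(3.3) = 12.337000, g(2.4) = -7.076000
x_2 = 2.400000 − (-7.076000)·(-0.900000)/(-19.413000) = 2.728048;  |Δ| = 0.328048
g(2.728048) = -1.581336
x_3 = 2.728048 − (-1.581336)·(0.328048)/(5.494664) = 2.822459;  |Δ| = 0.094411
g(2.822459) = 0.317103
x_4 = 2.822459 − 0.317103·(0.094411)/(1.898438) = 2.806689;  |Δ| = 0.015770
g(2.806689) = -0.010364
x_5 = 2.806689 − (-0.010364)·(-0.015770)/(-0.327467) = 2.807188;  |Δ| = 0.000499
g(2.807188) = -0.000064
x_6 = 2.807188 − (-0.000064)·(0.000499)/(0.010300) = 2.807191;  |Δ| = 0.000003
|x_6 − x_5| = 0.000003 < 0.0001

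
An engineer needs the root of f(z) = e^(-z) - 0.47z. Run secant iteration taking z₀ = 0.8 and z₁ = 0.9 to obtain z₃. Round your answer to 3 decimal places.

f(0.8) = 0.07333, f(0.9) = -0.01643
z₂ = 0.90000 − (-0.01643)·(0.90000 − 0.80000) / (-0.01643 − 0.07333) = 0.90000 − (-0.00164)/(-0.08976) = 0.88170
f(0.88170) = -0.00032
z₃ = 0.88170 − (-0.00032)·(0.88170 − 0.90000) / (-0.00032 − (-0.01643)) = 0.88170 − (0.00001)/(0.01611) = 0.88134

0.881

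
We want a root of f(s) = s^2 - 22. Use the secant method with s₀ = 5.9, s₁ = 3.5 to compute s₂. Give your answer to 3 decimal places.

4.537

f(5.9) = 12.81000, f(3.5) = -9.75000
s₂ = 3.50000 − (-9.75000)·(3.50000 − 5.90000) / (-9.75000 − 12.81000) = 3.50000 − (23.40000)/(-22.56000) = 4.53723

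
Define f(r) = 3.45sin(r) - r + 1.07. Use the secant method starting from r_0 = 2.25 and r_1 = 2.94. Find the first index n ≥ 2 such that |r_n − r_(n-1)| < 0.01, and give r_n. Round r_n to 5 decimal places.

f(2.25) = 1.5043525, f(2.94) = -1.1792066
r_2 = 2.9400000 − (-1.1792066)·(0.6900000)/(-2.6835591) = 2.6368010;  |Δ| = 0.3031990
f(2.6368010) = 0.1017057
r_3 = 2.6368010 − 0.1017057·(-0.3031990)/(1.2809123) = 2.6608753;  |Δ| = 0.0240743
f(2.6608753) = 0.0044578
r_4 = 2.6608753 − 0.0044578·(0.0240743)/(-0.0972479) = 2.6619788;  |Δ| = 0.0011035
|r_4 − r_3| = 0.0011035 < 0.01

n = 4, r_n = 2.66198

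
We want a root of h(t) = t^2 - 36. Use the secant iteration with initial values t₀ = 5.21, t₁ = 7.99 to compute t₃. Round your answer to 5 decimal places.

h(5.21) = -8.8559000, h(7.99) = 27.8401000
t₂ = 7.9900000 − 27.8401000·(7.9900000 − 5.2100000) / (27.8401000 − (-8.8559000)) = 7.9900000 − (77.3954780)/(36.6960000) = 5.8809015
h(5.8809015) = -1.4149974
t₃ = 5.8809015 − (-1.4149974)·(5.8809015 − 7.9900000) / (-1.4149974 − 27.8401000) = 5.8809015 − (2.9843688)/(-29.2550974) = 5.9829134

5.98291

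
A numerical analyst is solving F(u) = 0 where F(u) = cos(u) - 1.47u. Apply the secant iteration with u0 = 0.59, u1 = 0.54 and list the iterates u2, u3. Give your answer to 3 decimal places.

0.572, 0.572

F(0.59) = -0.03636, F(0.54) = 0.06391
u2 = 0.54000 − 0.06391·(0.54000 − 0.59000) / (0.06391 − (-0.03636)) = 0.54000 − (-0.00320)/(0.10027) = 0.57187
F(0.57187) = 0.00024
u3 = 0.57187 − 0.00024·(0.57187 − 0.54000) / (0.00024 − 0.06391) = 0.57187 − (0.00001)/(-0.06367) = 0.57199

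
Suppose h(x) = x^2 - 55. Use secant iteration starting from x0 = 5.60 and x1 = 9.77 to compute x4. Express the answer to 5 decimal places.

7.41694

h(5.60) = -23.6400000, h(9.77) = 40.4529000
x2 = 9.7700000 − 40.4529000·(9.7700000 − 5.6000000) / (40.4529000 − (-23.6400000)) = 9.7700000 − (168.6885930)/(64.0929000) = 7.1380612
h(7.1380612) = -4.0480829
x3 = 7.1380612 − (-4.0480829)·(7.1380612 − 9.7700000) / (-4.0480829 − 40.4529000) = 7.1380612 − (10.6543066)/(-44.5009829) = 7.3774785
h(7.3774785) = -0.5728111
x4 = 7.3774785 − (-0.5728111)·(7.3774785 − 7.1380612) / (-0.5728111 − (-4.0480829)) = 7.3774785 − (-0.1371409)/(3.4752718) = 7.4169404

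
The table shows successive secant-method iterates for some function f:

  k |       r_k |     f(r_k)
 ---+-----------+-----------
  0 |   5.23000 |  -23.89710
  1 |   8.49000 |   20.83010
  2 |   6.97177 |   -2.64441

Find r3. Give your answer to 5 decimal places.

r3 = 6.97177 − (-2.64441)·(6.97177 − 8.49000) / (-2.64441 − 20.83010)
   = 6.97177 − (4.0148226)/(-23.4745100) = 7.1427990

7.14280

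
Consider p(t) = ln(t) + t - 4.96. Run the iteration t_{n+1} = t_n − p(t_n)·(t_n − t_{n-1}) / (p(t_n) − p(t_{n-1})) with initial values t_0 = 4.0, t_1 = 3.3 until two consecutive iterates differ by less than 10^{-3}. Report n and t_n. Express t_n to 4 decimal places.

p(4.0) = 0.426294, p(3.3) = -0.466078
t_2 = 3.300000 − (-0.466078)·(-0.700000)/(-0.892372) = 3.665603;  |Δ| = 0.365603
p(3.665603) = 0.004596
t_3 = 3.665603 − 0.004596·(0.365603)/(0.470674) = 3.662033;  |Δ| = 0.003570
p(3.662033) = 0.000052
t_4 = 3.662033 − 0.000052·(-0.003570)/(-0.004545) = 3.661993;  |Δ| = 0.000041
|t_4 − t_3| = 0.000041 < 10^{-3}

n = 4, t_n = 3.6620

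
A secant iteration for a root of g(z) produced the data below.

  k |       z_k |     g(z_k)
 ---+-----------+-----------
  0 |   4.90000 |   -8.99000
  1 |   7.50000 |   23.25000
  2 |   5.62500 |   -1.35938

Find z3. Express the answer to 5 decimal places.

5.72857

z3 = 5.62500 − (-1.35938)·(5.62500 − 7.50000) / (-1.35938 − 23.25000)
   = 5.62500 − (2.5488375)/(-24.6093800) = 5.7285718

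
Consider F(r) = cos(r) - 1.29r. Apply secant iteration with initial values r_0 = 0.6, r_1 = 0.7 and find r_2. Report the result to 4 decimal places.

F(0.6) = 0.051336, F(0.7) = -0.138158
r_2 = 0.700000 − (-0.138158)·(0.700000 − 0.600000) / (-0.138158 − 0.051336) = 0.700000 − (-0.013816)/(-0.189493) = 0.627091

0.6271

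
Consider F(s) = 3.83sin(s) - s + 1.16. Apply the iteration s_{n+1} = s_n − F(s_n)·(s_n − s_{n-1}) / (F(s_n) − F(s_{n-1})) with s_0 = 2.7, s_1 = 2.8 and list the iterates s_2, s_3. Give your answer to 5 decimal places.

2.72134, 2.72162

F(2.7) = 0.0968649, F(2.8) = -0.3569954
s_2 = 2.8000000 − (-0.3569954)·(2.8000000 − 2.7000000) / (-0.3569954 − 0.0968649) = 2.8000000 − (-0.0356995)/(-0.4538603) = 2.7213425
F(2.7213425) = 0.0012550
s_3 = 2.7213425 − 0.0012550·(2.7213425 − 2.8000000) / (0.0012550 − (-0.3569954)) = 2.7213425 − (-0.0000987)/(0.3582504) = 2.7216180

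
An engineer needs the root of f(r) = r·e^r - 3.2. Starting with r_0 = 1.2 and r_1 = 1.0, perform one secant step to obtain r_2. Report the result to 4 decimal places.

1.0761

f(1.2) = 0.784140, f(1.0) = -0.481718
r_2 = 1.000000 − (-0.481718)·(1.000000 − 1.200000) / (-0.481718 − 0.784140) = 1.000000 − (0.096344)/(-1.265858) = 1.076109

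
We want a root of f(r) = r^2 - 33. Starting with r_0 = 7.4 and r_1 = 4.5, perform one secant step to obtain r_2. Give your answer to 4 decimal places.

5.5714

f(7.4) = 21.760000, f(4.5) = -12.750000
r_2 = 4.500000 − (-12.750000)·(4.500000 − 7.400000) / (-12.750000 − 21.760000) = 4.500000 − (36.975000)/(-34.510000) = 5.571429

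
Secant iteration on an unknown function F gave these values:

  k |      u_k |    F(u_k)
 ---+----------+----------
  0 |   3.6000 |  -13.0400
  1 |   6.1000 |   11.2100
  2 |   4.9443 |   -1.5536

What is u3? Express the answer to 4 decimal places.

u3 = 4.9443 − (-1.5536)·(4.9443 − 6.1000) / (-1.5536 − 11.2100)
   = 4.9443 − (1.795496)/(-12.763600) = 5.084973

5.0850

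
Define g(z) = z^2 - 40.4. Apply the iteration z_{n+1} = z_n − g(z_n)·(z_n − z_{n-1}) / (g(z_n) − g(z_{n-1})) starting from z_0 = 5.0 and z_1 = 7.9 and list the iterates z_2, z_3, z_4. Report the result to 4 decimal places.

6.1938, 6.3383, 6.3563

g(5.0) = -15.400000, g(7.9) = 22.010000
z_2 = 7.900000 − 22.010000·(7.900000 − 5.000000) / (22.010000 − (-15.400000)) = 7.900000 − (63.829000)/(37.410000) = 6.193798
g(6.193798) = -2.036861
z_3 = 6.193798 − (-2.036861)·(6.193798 − 7.900000) / (-2.036861 − 22.010000) = 6.193798 − (3.475295)/(-24.046861) = 6.338320
g(6.338320) = -0.225697
z_4 = 6.338320 − (-0.225697)·(6.338320 − 6.193798) / (-0.225697 − (-2.036861)) = 6.338320 − (-0.032618)/(1.811164) = 6.356330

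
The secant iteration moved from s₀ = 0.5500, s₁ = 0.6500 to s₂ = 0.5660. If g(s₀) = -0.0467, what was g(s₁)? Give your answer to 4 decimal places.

0.2452

The secant line through (0.5500, -0.0467) and (0.6500, g(s₁)) crosses zero at s₂ = 0.5660.
So (0.5500, -0.0467), (0.6500, g(s₁)), (0.5660, 0) are collinear:
g(s₁) = -0.0467 · (0.6500 − 0.5660) / (0.5500 − 0.5660) = -0.0467 · (0.084000)/(-0.016000) = 0.245175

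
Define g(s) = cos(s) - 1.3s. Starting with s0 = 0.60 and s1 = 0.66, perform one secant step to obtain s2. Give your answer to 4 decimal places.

g(0.60) = 0.045336, g(0.66) = -0.068008
s2 = 0.660000 − (-0.068008)·(0.660000 − 0.600000) / (-0.068008 − 0.045336) = 0.660000 − (-0.004080)/(-0.113343) = 0.623999

0.6240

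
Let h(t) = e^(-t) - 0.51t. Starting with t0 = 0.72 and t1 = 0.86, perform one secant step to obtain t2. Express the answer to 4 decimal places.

h(0.72) = 0.119552, h(0.86) = -0.015438
t2 = 0.860000 − (-0.015438)·(0.860000 − 0.720000) / (-0.015438 − 0.119552) = 0.860000 − (-0.002161)/(-0.134990) = 0.843989

0.8440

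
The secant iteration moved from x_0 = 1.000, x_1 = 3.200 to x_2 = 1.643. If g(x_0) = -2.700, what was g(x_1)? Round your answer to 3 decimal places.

6.538

The secant line through (1.000, -2.700) and (3.200, g(x_1)) crosses zero at x_2 = 1.643.
So (1.000, -2.700), (3.200, g(x_1)), (1.643, 0) are collinear:
g(x_1) = -2.700 · (3.200 − 1.643) / (1.000 − 1.643) = -2.700 · (1.55700)/(-0.64300) = 6.53795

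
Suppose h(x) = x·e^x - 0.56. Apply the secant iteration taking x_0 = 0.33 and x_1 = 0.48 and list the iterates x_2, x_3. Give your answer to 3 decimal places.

h(0.33) = -0.10098, h(0.48) = 0.21572
x_2 = 0.48000 − 0.21572·(0.48000 − 0.33000) / (0.21572 − (-0.10098)) = 0.48000 − (0.03236)/(0.31670) = 0.37783
h(0.37783) = -0.00871
x_3 = 0.37783 − (-0.00871)·(0.37783 − 0.48000) / (-0.00871 − 0.21572) = 0.37783 − (0.00089)/(-0.22442) = 0.38179

0.378, 0.382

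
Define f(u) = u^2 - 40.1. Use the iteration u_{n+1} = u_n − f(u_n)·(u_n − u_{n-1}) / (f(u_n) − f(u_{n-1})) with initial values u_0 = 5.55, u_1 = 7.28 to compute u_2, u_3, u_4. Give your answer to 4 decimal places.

6.2747, 6.3284, 6.3325

f(5.55) = -9.297500, f(7.28) = 12.898400
u_2 = 7.280000 − 12.898400·(7.280000 − 5.550000) / (12.898400 − (-9.297500)) = 7.280000 − (22.314232)/(22.195900) = 6.274669
f(6.274669) = -0.728532
u_3 = 6.274669 − (-0.728532)·(6.274669 − 7.280000) / (-0.728532 − 12.898400) = 6.274669 − (0.732416)/(-13.626932) = 6.328416
f(6.328416) = -0.051145
u_4 = 6.328416 − (-0.051145)·(6.328416 − 6.274669) / (-0.051145 − (-0.728532)) = 6.328416 − (-0.002749)/(0.677387) = 6.332475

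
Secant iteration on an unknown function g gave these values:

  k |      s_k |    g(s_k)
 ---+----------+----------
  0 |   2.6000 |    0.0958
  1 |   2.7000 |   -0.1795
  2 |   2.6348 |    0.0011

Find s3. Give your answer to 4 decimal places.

s3 = 2.6348 − 0.0011·(2.6348 − 2.7000) / (0.0011 − (-0.1795))
   = 2.6348 − (-0.000072)/(0.180600) = 2.635197

2.6352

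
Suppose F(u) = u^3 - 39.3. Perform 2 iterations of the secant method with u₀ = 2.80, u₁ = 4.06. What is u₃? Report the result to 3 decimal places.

3.380

F(2.80) = -17.34800, F(4.06) = 27.62342
u₂ = 4.06000 − 27.62342·(4.06000 − 2.80000) / (27.62342 − (-17.34800)) = 4.06000 − (34.80550)/(44.97142) = 3.28605
F(3.28605) = -3.81673
u₃ = 3.28605 − (-3.81673)·(3.28605 − 4.06000) / (-3.81673 − 27.62342) = 3.28605 − (2.95395)/(-31.44015) = 3.38001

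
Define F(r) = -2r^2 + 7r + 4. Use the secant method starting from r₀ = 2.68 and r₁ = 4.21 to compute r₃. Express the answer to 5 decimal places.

3.99629

F(2.68) = 8.3952000, F(4.21) = -1.9782000
r₂ = 4.2100000 − (-1.9782000)·(4.2100000 − 2.6800000) / (-1.9782000 − 8.3952000) = 4.2100000 − (-3.0266460)/(-10.3734000) = 3.9182301
F(3.9182301) = 0.7225566
r₃ = 3.9182301 − 0.7225566·(3.9182301 − 4.2100000) / (0.7225566 − (-1.9782000)) = 3.9182301 − (-0.2108203)/(2.7007566) = 3.9962898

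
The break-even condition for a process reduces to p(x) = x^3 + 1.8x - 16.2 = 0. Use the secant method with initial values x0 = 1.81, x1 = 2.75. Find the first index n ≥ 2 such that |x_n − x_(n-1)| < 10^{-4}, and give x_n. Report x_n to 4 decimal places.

p(1.81) = -7.012259, p(2.75) = 9.546875
x2 = 2.750000 − 9.546875·(0.940000)/(16.559134) = 2.208060;  |Δ| = 0.541940
p(2.208060) = -1.460037
x3 = 2.208060 − (-1.460037)·(-0.541940)/(-11.006912) = 2.279947;  |Δ| = 0.071887
p(2.279947) = -0.244577
x4 = 2.279947 − (-0.244577)·(0.071887)/(1.215460) = 2.294412;  |Δ| = 0.014465
p(2.294412) = 0.008472
x5 = 2.294412 − 0.008472·(0.014465)/(0.253049) = 2.293928;  |Δ| = 0.000484
p(2.293928) = -0.000047
x6 = 2.293928 − (-0.000047)·(-0.000484)/(-0.008518) = 2.293930;  |Δ| = 0.000003
|x6 − x5| = 0.000003 < 10^{-4}

n = 6, x_n = 2.2939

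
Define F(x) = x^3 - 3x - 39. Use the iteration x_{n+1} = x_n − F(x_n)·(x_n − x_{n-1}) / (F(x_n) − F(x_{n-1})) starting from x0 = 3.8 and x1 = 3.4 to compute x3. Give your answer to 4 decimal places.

3.6863

F(3.8) = 4.472000, F(3.4) = -9.896000
x2 = 3.400000 − (-9.896000)·(3.400000 − 3.800000) / (-9.896000 − 4.472000) = 3.400000 − (3.958400)/(-14.368000) = 3.675501
F(3.675501) = -0.373025
x3 = 3.675501 − (-0.373025)·(3.675501 − 3.400000) / (-0.373025 − (-9.896000)) = 3.675501 − (-0.102769)/(9.522975) = 3.686293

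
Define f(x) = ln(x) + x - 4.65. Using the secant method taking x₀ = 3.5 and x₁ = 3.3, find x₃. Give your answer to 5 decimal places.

f(3.5) = 0.1027630, f(3.3) = -0.1560775
x₂ = 3.3000000 − (-0.1560775)·(3.3000000 − 3.5000000) / (-0.1560775 − 0.1027630) = 3.3000000 − (0.0312155)/(-0.2588405) = 3.4205975
f(3.4205975) = 0.0004127
x₃ = 3.4205975 − 0.0004127·(3.4205975 − 3.3000000) / (0.0004127 − (-0.1560775)) = 3.4205975 − (0.0000498)/(0.1564902) = 3.4202794

3.42028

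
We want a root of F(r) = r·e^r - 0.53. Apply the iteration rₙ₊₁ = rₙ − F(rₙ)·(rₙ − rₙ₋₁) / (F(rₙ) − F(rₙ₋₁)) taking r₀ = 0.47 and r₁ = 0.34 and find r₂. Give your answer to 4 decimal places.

0.3648

F(0.47) = 0.221997, F(0.34) = -0.052318
r₂ = 0.340000 − (-0.052318)·(0.340000 − 0.470000) / (-0.052318 − 0.221997) = 0.340000 − (0.006801)/(-0.274315) = 0.364794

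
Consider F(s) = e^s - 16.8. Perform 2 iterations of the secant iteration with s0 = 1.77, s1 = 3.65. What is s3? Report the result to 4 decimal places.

F(1.77) = -10.929147, F(3.65) = 21.674666
s2 = 3.650000 − 21.674666·(3.650000 − 1.770000) / (21.674666 − (-10.929147)) = 3.650000 − (40.748372)/(32.603813) = 2.400196
F(2.400196) = -5.774662
s3 = 2.400196 − (-5.774662)·(2.400196 − 3.650000) / (-5.774662 − 21.674666) = 2.400196 − (7.217195)/(-27.449328) = 2.663124

2.6631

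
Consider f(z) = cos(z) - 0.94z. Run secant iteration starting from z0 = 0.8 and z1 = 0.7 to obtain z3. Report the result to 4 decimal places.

f(0.8) = -0.055293, f(0.7) = 0.106842
z2 = 0.700000 − 0.106842·(0.700000 − 0.800000) / (0.106842 − (-0.055293)) = 0.700000 − (-0.010684)/(0.162135) = 0.765897
f(0.765897) = 0.000818
z3 = 0.765897 − 0.000818·(0.765897 − 0.700000) / (0.000818 − 0.106842) = 0.765897 − (0.000054)/(-0.106024) = 0.766405

0.7664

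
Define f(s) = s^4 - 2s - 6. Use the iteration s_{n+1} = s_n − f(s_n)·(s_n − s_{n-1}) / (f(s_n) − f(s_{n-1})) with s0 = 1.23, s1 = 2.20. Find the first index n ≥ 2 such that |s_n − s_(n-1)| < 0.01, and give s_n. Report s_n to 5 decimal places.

n = 6, s_n = 1.75617

f(1.23) = -6.1711336, f(2.20) = 13.0256000
s2 = 2.2000000 − 13.0256000·(0.9700000)/(19.1967336) = 1.5418239;  |Δ| = 0.6581761
f(1.5418239) = -3.4324689
s3 = 1.5418239 − (-3.4324689)·(-0.6581761)/(-16.4580689) = 1.6790920;  |Δ| = 0.1372682
f(1.6790920) = -1.4094492
s4 = 1.6790920 − (-1.4094492)·(0.1372682)/(2.0230197) = 1.7747276;  |Δ| = 0.0956355
f(1.7747276) = 0.3708897
s5 = 1.7747276 − 0.3708897·(0.0956355)/(1.7803390) = 1.7548043;  |Δ| = 0.0199233
f(1.7548043) = -0.0272862
s6 = 1.7548043 − (-0.0272862)·(-0.0199233)/(-0.3981759) = 1.7561696;  |Δ| = 0.0013653
|s6 − s5| = 0.0013653 < 0.01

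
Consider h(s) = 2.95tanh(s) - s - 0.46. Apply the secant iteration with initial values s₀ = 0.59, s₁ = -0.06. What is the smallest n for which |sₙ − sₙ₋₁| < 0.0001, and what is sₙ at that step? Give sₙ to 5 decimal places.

h(0.59) = 0.5131920, h(-0.06) = -0.5767879
s₂ = -0.0600000 − (-0.5767879)·(-0.6500000)/(-1.0899799) = 0.2839624;  |Δ| = 0.3439624
h(0.2839624) = 0.0719144
s₃ = 0.2839624 − 0.0719144·(0.3439624)/(0.6487023) = 0.2458311;  |Δ| = 0.0381313
h(0.2458311) = 0.0051067
s₄ = 0.2458311 − 0.0051067·(-0.0381313)/(-0.0668076) = 0.2429164;  |Δ| = 0.0029147
h(0.2429164) = -0.0000833
s₅ = 0.2429164 − (-0.0000833)·(-0.0029147)/(-0.0051900) = 0.2429632;  |Δ| = 0.0000468
|s₅ − s₄| = 0.0000468 < 0.0001

n = 5, sₙ = 0.24296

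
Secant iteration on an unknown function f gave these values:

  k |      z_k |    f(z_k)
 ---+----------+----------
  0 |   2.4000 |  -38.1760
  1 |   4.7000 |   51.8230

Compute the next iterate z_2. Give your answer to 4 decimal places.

z_2 = 4.7000 − 51.8230·(4.7000 − 2.4000) / (51.8230 − (-38.1760))
   = 4.7000 − (119.192900)/(89.999000) = 3.375620

3.3756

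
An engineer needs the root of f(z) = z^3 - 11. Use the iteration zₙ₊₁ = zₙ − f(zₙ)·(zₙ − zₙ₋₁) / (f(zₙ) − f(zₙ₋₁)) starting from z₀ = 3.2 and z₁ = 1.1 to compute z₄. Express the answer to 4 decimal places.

2.1295

f(3.2) = 21.768000, f(1.1) = -9.669000
z₂ = 1.100000 − (-9.669000)·(1.100000 − 3.200000) / (-9.669000 − 21.768000) = 1.100000 − (20.304900)/(-31.437000) = 1.745892
f(1.745892) = -5.678281
z₃ = 1.745892 − (-5.678281)·(1.745892 − 1.100000) / (-5.678281 − (-9.669000)) = 1.745892 − (-3.667555)/(3.990719) = 2.664913
f(2.664913) = 7.925571
z₄ = 2.664913 − 7.925571·(2.664913 − 1.745892) / (7.925571 − (-5.678281)) = 2.664913 − (7.283767)/(13.603852) = 2.129493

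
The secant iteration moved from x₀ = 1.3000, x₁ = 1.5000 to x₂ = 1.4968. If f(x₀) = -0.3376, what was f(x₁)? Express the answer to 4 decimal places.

The secant line through (1.3000, -0.3376) and (1.5000, f(x₁)) crosses zero at x₂ = 1.4968.
So (1.3000, -0.3376), (1.5000, f(x₁)), (1.4968, 0) are collinear:
f(x₁) = -0.3376 · (1.5000 − 1.4968) / (1.3000 − 1.4968) = -0.3376 · (0.003200)/(-0.196800) = 0.005489

0.0055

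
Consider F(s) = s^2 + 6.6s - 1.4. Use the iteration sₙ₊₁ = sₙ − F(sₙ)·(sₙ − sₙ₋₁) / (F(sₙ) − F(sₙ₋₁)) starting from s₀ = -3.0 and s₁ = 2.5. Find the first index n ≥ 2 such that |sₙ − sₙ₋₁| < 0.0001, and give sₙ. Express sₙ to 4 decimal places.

n = 7, sₙ = 0.2057

F(-3.0) = -12.200000, F(2.5) = 21.350000
s₂ = 2.500000 − 21.350000·(5.500000)/(33.550000) = -1.000000;  |Δ| = 3.500000
F(-1.000000) = -7.000000
s₃ = -1.000000 − (-7.000000)·(-3.500000)/(-28.350000) = -0.135802;  |Δ| = 0.864198
F(-0.135802) = -2.277854
s₄ = -0.135802 − (-2.277854)·(0.864198)/(4.722146) = 0.281066;  |Δ| = 0.416869
F(0.281066) = 0.534037
s₅ = 0.281066 − 0.534037·(0.416869)/(2.811891) = 0.201894;  |Δ| = 0.079172
F(0.201894) = -0.026736
s₆ = 0.201894 − (-0.026736)·(-0.079172)/(-0.560773) = 0.205669;  |Δ| = 0.003775
F(0.205669) = -0.000285
s₇ = 0.205669 − (-0.000285)·(0.003775)/(0.026452) = 0.205710;  |Δ| = 0.000041
|s₇ − s₆| = 0.000041 < 0.0001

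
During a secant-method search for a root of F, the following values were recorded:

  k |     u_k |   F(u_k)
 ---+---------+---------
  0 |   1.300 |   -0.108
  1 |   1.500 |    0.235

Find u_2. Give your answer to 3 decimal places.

u_2 = 1.500 − 0.235·(1.500 − 1.300) / (0.235 − (-0.108))
   = 1.500 − (0.04700)/(0.34300) = 1.36297

1.363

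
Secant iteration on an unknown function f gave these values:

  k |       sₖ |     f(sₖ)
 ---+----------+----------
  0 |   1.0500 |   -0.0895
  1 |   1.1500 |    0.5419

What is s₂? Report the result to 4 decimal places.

1.0642

s₂ = 1.1500 − 0.5419·(1.1500 − 1.0500) / (0.5419 − (-0.0895))
   = 1.1500 − (0.054190)/(0.631400) = 1.064175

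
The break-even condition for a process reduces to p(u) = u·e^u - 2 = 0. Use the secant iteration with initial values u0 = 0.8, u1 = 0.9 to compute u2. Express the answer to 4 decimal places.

p(0.8) = -0.219567, p(0.9) = 0.213643
u2 = 0.900000 − 0.213643·(0.900000 − 0.800000) / (0.213643 − (-0.219567)) = 0.900000 − (0.021364)/(0.433210) = 0.850684

0.8507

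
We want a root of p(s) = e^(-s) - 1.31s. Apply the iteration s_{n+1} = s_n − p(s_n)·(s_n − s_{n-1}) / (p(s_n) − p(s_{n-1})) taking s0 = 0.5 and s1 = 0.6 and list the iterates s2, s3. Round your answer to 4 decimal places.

p(0.5) = -0.048469, p(0.6) = -0.237188
s2 = 0.600000 − (-0.237188)·(0.600000 − 0.500000) / (-0.237188 − (-0.048469)) = 0.600000 − (-0.023719)/(-0.188719) = 0.474317
p(0.474317) = 0.000955
s3 = 0.474317 − 0.000955·(0.474317 − 0.600000) / (0.000955 − (-0.237188)) = 0.474317 − (-0.000120)/(0.238144) = 0.474821

0.4743, 0.4748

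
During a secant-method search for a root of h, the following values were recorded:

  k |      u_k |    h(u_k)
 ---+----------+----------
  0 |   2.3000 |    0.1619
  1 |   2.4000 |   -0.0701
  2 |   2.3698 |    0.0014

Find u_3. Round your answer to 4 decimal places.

2.3704

u_3 = 2.3698 − 0.0014·(2.3698 − 2.4000) / (0.0014 − (-0.0701))
   = 2.3698 − (-0.000042)/(0.071500) = 2.370391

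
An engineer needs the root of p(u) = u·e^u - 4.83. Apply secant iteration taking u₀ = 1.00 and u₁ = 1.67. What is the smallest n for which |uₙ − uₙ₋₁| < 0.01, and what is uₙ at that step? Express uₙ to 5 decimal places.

n = 5, uₙ = 1.30705

p(1.00) = -2.1117182, p(1.67) = 4.0413202
u₂ = 1.6700000 − 4.0413202·(0.6700000)/(6.1530384) = 1.2299435;  |Δ| = 0.4400565
p(1.2299435) = -0.6223187
u₃ = 1.2299435 − (-0.6223187)·(-0.4400565)/(-4.6636389) = 1.2886649;  |Δ| = 0.0587214
p(1.2886649) = -0.1548015
u₄ = 1.2886649 − (-0.1548015)·(0.0587214)/(0.4675172) = 1.3081084;  |Δ| = 0.0194435
p(1.3081084) = 0.0089148
u₅ = 1.3081084 − 0.0089148·(0.0194435)/(0.1637164) = 1.3070496;  |Δ| = 0.0010588
|u₅ − u₄| = 0.0010588 < 0.01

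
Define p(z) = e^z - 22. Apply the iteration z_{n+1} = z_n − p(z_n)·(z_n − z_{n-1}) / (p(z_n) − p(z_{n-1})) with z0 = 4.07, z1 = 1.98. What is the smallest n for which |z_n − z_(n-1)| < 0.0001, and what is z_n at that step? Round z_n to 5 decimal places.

n = 8, z_n = 3.09104

p(4.07) = 36.5569626, p(1.98) = -14.7572570
z2 = 1.9800000 − (-14.7572570)·(-2.0900000)/(-51.3142196) = 2.5810550;  |Δ| = 0.6010550
p(2.5810550) = -8.7889318
z3 = 2.5810550 − (-8.7889318)·(0.6010550)/(5.9683252) = 3.4661661;  |Δ| = 0.8851112
p(3.4661661) = 10.0137703
z4 = 3.4661661 − 10.0137703·(0.8851112)/(18.8027021) = 2.9947818;  |Δ| = 0.4713844
p(2.9947818) = -2.0190011
z5 = 2.9947818 − (-2.0190011)·(-0.4713844)/(-12.0327713) = 3.0738762;  |Δ| = 0.0790945
p(3.0738762) = -0.3744340
z6 = 3.0738762 − (-0.3744340)·(0.0790945)/(1.6445671) = 3.0918844;  |Δ| = 0.0180082
p(3.0918844) = 0.0185307
z7 = 3.0918844 − 0.0185307·(0.0180082)/(0.3929647) = 3.0910352;  |Δ| = 0.0008492
p(3.0910352) = -0.0001594
z8 = 3.0910352 − (-0.0001594)·(-0.0008492)/(-0.0186901) = 3.0910425;  |Δ| = 0.0000072
|z8 − z7| = 0.0000072 < 0.0001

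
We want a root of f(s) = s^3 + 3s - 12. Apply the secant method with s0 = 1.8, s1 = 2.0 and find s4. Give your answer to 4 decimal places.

1.8589

f(1.8) = -0.768000, f(2.0) = 2.000000
s2 = 2.000000 − 2.000000·(2.000000 − 1.800000) / (2.000000 − (-0.768000)) = 2.000000 − (0.400000)/(2.768000) = 1.855491
f(1.855491) = -0.045351
s3 = 1.855491 − (-0.045351)·(1.855491 − 2.000000) / (-0.045351 − 2.000000) = 1.855491 − (0.006554)/(-2.045351) = 1.858695
f(1.858695) = -0.002587
s4 = 1.858695 − (-0.002587)·(1.858695 − 1.855491) / (-0.002587 − (-0.045351)) = 1.858695 − (-0.000008)/(0.042764) = 1.858889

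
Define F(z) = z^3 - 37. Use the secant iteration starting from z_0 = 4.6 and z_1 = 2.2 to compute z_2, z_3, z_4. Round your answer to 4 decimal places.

2.9296, 3.5264, 3.3078

F(4.6) = 60.336000, F(2.2) = -26.352000
z_2 = 2.200000 − (-26.352000)·(2.200000 − 4.600000) / (-26.352000 − 60.336000) = 2.200000 − (63.244800)/(-86.688000) = 2.929568
F(2.929568) = -11.857365
z_3 = 2.929568 − (-11.857365)·(2.929568 − 2.200000) / (-11.857365 − (-26.352000)) = 2.929568 − (-8.650755)/(14.494635) = 3.526393
F(3.526393) = 6.852265
z_4 = 3.526393 − 6.852265·(3.526393 − 2.929568) / (6.852265 − (-11.857365)) = 3.526393 − (4.089600)/(18.709629) = 3.307810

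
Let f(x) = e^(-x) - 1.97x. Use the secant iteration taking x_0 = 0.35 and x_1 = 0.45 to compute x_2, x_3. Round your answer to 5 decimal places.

f(0.35) = 0.0151881, f(0.45) = -0.2488718
x_2 = 0.4500000 − (-0.2488718)·(0.4500000 − 0.3500000) / (-0.2488718 − 0.0151881) = 0.4500000 − (-0.0248872)/(-0.2640599) = 0.3557518
f(0.3557518) = -0.0001844
x_3 = 0.3557518 − (-0.0001844)·(0.3557518 − 0.4500000) / (-0.0001844 − (-0.2488718)) = 0.3557518 − (0.0000174)/(0.2486874) = 0.3556819

0.35575, 0.35568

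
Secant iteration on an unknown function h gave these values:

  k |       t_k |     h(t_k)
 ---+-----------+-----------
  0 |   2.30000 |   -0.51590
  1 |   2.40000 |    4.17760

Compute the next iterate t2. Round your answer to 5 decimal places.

t2 = 2.40000 − 4.17760·(2.40000 − 2.30000) / (4.17760 − (-0.51590))
   = 2.40000 − (0.4177600)/(4.6935000) = 2.3109918

2.31099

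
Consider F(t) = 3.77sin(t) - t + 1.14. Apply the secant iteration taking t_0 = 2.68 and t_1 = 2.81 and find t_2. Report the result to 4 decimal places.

F(2.68) = 0.139062, F(2.81) = -0.442679
t_2 = 2.810000 − (-0.442679)·(2.810000 − 2.680000) / (-0.442679 − 0.139062) = 2.810000 − (-0.057548)/(-0.581741) = 2.711076

2.7111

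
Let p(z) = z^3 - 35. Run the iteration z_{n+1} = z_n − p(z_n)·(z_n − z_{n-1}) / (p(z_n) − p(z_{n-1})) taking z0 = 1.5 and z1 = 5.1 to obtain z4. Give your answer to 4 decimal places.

p(1.5) = -31.625000, p(5.1) = 97.651000
z2 = 5.100000 − 97.651000·(5.100000 − 1.500000) / (97.651000 − (-31.625000)) = 5.100000 − (351.543600)/(129.276000) = 2.380674
p(2.380674) = -21.507273
z3 = 2.380674 − (-21.507273)·(2.380674 − 5.100000) / (-21.507273 − 97.651000) = 2.380674 − (58.485288)/(-119.158273) = 2.871494
p(2.871494) = -11.323157
z4 = 2.871494 − (-11.323157)·(2.871494 − 2.380674) / (-11.323157 − (-21.507273)) = 2.871494 − (-5.557634)/(10.184116) = 3.417210

3.4172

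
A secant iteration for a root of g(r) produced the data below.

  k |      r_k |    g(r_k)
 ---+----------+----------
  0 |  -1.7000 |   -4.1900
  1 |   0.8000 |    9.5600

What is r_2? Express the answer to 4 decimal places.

-0.9382

r_2 = 0.8000 − 9.5600·(0.8000 − (-1.7000)) / (9.5600 − (-4.1900))
   = 0.8000 − (23.900000)/(13.750000) = -0.938182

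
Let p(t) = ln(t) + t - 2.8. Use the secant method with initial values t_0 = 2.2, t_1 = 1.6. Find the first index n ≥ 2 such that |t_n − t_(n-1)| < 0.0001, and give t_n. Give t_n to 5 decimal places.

n = 5, t_n = 2.07165

p(2.2) = 0.1884574, p(1.6) = -0.7299964
t_2 = 1.6000000 − (-0.7299964)·(-0.6000000)/(-0.9184537) = 2.0768861;  |Δ| = 0.4768861
p(2.0768861) = 0.0077558
t_3 = 2.0768861 − 0.0077558·(0.4768861)/(0.7377522) = 2.0718727;  |Δ| = 0.0050134
p(2.0718727) = 0.0003256
t_4 = 2.0718727 − 0.0003256·(-0.0050134)/(-0.0074302) = 2.0716530;  |Δ| = 0.0002197
p(2.0716530) = -0.0000001
t_5 = 2.0716530 − (-0.0000001)·(-0.0002197)/(-0.0003257) = 2.0716531;  |Δ| = 0.0000001
|t_5 − t_4| = 0.0000001 < 0.0001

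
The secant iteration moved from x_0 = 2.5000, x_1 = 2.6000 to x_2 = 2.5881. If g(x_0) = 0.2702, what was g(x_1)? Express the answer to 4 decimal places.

The secant line through (2.5000, 0.2702) and (2.6000, g(x_1)) crosses zero at x_2 = 2.5881.
So (2.5000, 0.2702), (2.6000, g(x_1)), (2.5881, 0) are collinear:
g(x_1) = 0.2702 · (2.6000 − 2.5881) / (2.5000 − 2.5881) = 0.2702 · (0.011900)/(-0.088100) = -0.036497

-0.0365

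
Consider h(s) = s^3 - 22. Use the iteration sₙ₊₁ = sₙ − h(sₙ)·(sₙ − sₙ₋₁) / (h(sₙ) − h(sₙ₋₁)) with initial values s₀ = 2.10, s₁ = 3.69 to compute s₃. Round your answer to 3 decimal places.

h(2.10) = -12.73900, h(3.69) = 28.24341
s₂ = 3.69000 − 28.24341·(3.69000 − 2.10000) / (28.24341 − (-12.73900)) = 3.69000 − (44.90702)/(40.98241) = 2.59424
h(2.59424) = -4.54062
s₃ = 2.59424 − (-4.54062)·(2.59424 − 3.69000) / (-4.54062 − 28.24341) = 2.59424 − (4.97545)/(-32.78403) = 2.74600

2.746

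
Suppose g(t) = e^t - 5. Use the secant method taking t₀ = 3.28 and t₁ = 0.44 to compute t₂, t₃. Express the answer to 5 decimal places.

g(3.28) = 21.5757727, g(0.44) = -3.4472928
t₂ = 0.4400000 − (-3.4472928)·(0.4400000 − 3.2800000) / (-3.4472928 − 21.5757727) = 0.4400000 − (9.7903115)/(-25.0230655) = 0.8312515
g(0.8312515) = -2.7038094
t₃ = 0.8312515 − (-2.7038094)·(0.8312515 − 0.4400000) / (-2.7038094 − (-3.4472928)) = 0.8312515 − (-1.0578694)/(0.7434834) = 2.2541070

0.83125, 2.25411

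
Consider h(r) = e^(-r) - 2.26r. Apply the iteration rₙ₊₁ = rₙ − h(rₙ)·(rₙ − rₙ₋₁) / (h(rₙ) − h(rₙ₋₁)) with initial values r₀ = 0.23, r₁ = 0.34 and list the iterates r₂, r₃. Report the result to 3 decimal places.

0.321, 0.321

h(0.23) = 0.27473, h(0.34) = -0.05663
r₂ = 0.34000 − (-0.05663)·(0.34000 − 0.23000) / (-0.05663 − 0.27473) = 0.34000 − (-0.00623)/(-0.33136) = 0.32120
h(0.32120) = -0.00064
r₃ = 0.32120 − (-0.00064)·(0.32120 − 0.34000) / (-0.00064 − (-0.05663)) = 0.32120 − (0.00001)/(0.05599) = 0.32099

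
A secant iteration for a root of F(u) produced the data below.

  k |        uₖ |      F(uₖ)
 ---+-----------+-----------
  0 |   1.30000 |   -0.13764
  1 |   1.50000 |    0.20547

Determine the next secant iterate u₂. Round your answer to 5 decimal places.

1.38023

u₂ = 1.50000 − 0.20547·(1.50000 − 1.30000) / (0.20547 − (-0.13764))
   = 1.50000 − (0.0410940)/(0.3431100) = 1.3802308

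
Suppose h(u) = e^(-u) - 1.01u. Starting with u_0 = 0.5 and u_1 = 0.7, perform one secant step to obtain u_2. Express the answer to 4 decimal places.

0.5651

h(0.5) = 0.101531, h(0.7) = -0.210415
u_2 = 0.700000 − (-0.210415)·(0.700000 − 0.500000) / (-0.210415 − 0.101531) = 0.700000 − (-0.042083)/(-0.311945) = 0.565095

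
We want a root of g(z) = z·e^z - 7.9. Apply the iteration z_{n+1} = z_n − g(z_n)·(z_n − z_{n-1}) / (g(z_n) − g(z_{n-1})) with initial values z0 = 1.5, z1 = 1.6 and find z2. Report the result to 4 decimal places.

g(1.5) = -1.177466, g(1.6) = 0.024852
z2 = 1.600000 − 0.024852·(1.600000 − 1.500000) / (0.024852 − (-1.177466)) = 1.600000 − (0.002485)/(1.202318) = 1.597933

1.5979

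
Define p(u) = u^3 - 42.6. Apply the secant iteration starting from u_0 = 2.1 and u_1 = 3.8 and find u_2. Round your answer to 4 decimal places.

p(2.1) = -33.339000, p(3.8) = 12.272000
u_2 = 3.800000 − 12.272000·(3.800000 − 2.100000) / (12.272000 − (-33.339000)) = 3.800000 − (20.862400)/(45.611000) = 3.342602

3.3426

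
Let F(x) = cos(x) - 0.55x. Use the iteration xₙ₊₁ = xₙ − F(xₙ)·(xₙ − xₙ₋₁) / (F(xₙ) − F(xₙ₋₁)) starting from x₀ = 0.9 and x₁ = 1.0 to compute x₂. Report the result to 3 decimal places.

0.993

F(0.9) = 0.12661, F(1.0) = -0.00970
x₂ = 1.00000 − (-0.00970)·(1.00000 − 0.90000) / (-0.00970 − 0.12661) = 1.00000 − (-0.00097)/(-0.13631) = 0.99289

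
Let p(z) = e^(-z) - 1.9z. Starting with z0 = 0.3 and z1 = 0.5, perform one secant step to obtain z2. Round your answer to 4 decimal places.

0.3664

p(0.3) = 0.170818, p(0.5) = -0.343469
z2 = 0.500000 − (-0.343469)·(0.500000 − 0.300000) / (-0.343469 − 0.170818) = 0.500000 − (-0.068694)/(-0.514288) = 0.366429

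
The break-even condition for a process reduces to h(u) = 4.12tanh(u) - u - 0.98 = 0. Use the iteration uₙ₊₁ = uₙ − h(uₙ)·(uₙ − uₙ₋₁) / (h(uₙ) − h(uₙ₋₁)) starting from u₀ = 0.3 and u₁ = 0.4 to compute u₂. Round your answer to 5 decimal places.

h(0.3) = -0.0797920, h(0.4) = 0.1853897
u₂ = 0.4000000 − 0.1853897·(0.4000000 − 0.3000000) / (0.1853897 − (-0.0797920)) = 0.4000000 − (0.0185390)/(0.2651818) = 0.3300896

0.33009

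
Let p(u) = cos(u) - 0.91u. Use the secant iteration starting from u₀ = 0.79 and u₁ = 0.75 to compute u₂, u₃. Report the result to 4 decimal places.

0.7806, 0.7807

p(0.79) = -0.015055, p(0.75) = 0.049189
u₂ = 0.750000 − 0.049189·(0.750000 − 0.790000) / (0.049189 − (-0.015055)) = 0.750000 − (-0.001968)/(0.064244) = 0.780626
p(0.780626) = 0.000103
u₃ = 0.780626 − 0.000103·(0.780626 − 0.750000) / (0.000103 − 0.049189) = 0.780626 − (0.000003)/(-0.049086) = 0.780691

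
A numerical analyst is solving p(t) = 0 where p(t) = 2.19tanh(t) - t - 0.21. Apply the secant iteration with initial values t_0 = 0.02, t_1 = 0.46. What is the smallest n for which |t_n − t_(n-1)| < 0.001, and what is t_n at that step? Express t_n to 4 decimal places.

n = 5, t_n = 0.1800

p(0.02) = -0.186206, p(0.46) = 0.271884
t_2 = 0.460000 − 0.271884·(0.440000)/(0.458090) = 0.198852;  |Δ| = 0.261148
p(0.198852) = 0.020984
t_3 = 0.198852 − 0.020984·(-0.261148)/(-0.250901) = 0.177012;  |Δ| = 0.021841
p(0.177012) = -0.003355
t_4 = 0.177012 − (-0.003355)·(-0.021841)/(-0.024338) = 0.180022;  |Δ| = 0.003010
p(0.180022) = 0.000022
t_5 = 0.180022 − 0.000022·(0.003010)/(0.003377) = 0.180003;  |Δ| = 0.000020
|t_5 − t_4| = 0.000020 < 0.001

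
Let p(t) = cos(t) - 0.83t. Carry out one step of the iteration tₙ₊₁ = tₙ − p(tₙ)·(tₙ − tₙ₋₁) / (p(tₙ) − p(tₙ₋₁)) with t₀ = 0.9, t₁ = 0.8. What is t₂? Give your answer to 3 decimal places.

0.821

p(0.9) = -0.12539, p(0.8) = 0.03271
t₂ = 0.80000 − 0.03271·(0.80000 − 0.90000) / (0.03271 − (-0.12539)) = 0.80000 − (-0.00327)/(0.15810) = 0.82069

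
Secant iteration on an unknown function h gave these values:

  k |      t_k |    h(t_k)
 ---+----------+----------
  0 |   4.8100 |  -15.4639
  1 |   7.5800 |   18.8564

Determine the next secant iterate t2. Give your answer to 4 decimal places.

t2 = 7.5800 − 18.8564·(7.5800 − 4.8100) / (18.8564 − (-15.4639))
   = 7.5800 − (52.232228)/(34.320300) = 6.058095

6.0581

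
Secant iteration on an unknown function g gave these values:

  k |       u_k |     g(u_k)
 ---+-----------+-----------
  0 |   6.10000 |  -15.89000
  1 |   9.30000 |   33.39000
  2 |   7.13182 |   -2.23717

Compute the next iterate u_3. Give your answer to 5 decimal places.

7.26797

u_3 = 7.13182 − (-2.23717)·(7.13182 − 9.30000) / (-2.23717 − 33.39000)
   = 7.13182 − (4.8505873)/(-35.6271700) = 7.2679685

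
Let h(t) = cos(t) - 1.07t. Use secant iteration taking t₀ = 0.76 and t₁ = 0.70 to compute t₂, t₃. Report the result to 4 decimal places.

0.7091, 0.7092

h(0.76) = -0.088364, h(0.70) = 0.015842
t₂ = 0.700000 − 0.015842·(0.700000 − 0.760000) / (0.015842 − (-0.088364)) = 0.700000 − (-0.000951)/(0.104206) = 0.709122
h(0.709122) = 0.000174
t₃ = 0.709122 − 0.000174·(0.709122 − 0.700000) / (0.000174 − 0.015842) = 0.709122 − (0.000002)/(-0.015668) = 0.709223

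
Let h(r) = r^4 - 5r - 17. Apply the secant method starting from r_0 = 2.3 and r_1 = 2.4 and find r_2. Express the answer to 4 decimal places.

2.3110

h(2.3) = -0.515900, h(2.4) = 4.177600
r_2 = 2.400000 − 4.177600·(2.400000 − 2.300000) / (4.177600 − (-0.515900)) = 2.400000 − (0.417760)/(4.693500) = 2.310992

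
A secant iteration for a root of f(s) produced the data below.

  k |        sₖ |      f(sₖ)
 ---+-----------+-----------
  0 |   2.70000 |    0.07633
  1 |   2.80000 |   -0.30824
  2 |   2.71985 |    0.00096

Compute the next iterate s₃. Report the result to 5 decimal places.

2.72010

s₃ = 2.71985 − 0.00096·(2.71985 − 2.80000) / (0.00096 − (-0.30824))
   = 2.71985 − (-0.0000769)/(0.3092000) = 2.7200988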